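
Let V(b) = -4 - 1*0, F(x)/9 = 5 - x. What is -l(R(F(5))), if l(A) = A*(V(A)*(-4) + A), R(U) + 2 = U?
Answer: 28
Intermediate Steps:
F(x) = 45 - 9*x (F(x) = 9*(5 - x) = 45 - 9*x)
V(b) = -4 (V(b) = -4 + 0 = -4)
R(U) = -2 + U
l(A) = A*(16 + A) (l(A) = A*(-4*(-4) + A) = A*(16 + A))
-l(R(F(5))) = -(-2 + (45 - 9*5))*(16 + (-2 + (45 - 9*5))) = -(-2 + (45 - 45))*(16 + (-2 + (45 - 45))) = -(-2 + 0)*(16 + (-2 + 0)) = -(-2)*(16 - 2) = -(-2)*14 = -1*(-28) = 28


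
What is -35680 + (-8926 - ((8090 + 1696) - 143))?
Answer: -54249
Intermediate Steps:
-35680 + (-8926 - ((8090 + 1696) - 143)) = -35680 + (-8926 - (9786 - 143)) = -35680 + (-8926 - 1*9643) = -35680 + (-8926 - 9643) = -35680 - 18569 = -54249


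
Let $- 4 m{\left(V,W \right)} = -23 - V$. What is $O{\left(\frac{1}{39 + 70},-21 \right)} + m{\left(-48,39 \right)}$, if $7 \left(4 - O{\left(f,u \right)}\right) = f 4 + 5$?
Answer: $- \frac{9063}{3052} \approx -2.9695$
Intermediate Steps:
$O{\left(f,u \right)} = \frac{23}{7} - \frac{4 f}{7}$ ($O{\left(f,u \right)} = 4 - \frac{f 4 + 5}{7} = 4 - \frac{4 f + 5}{7} = 4 - \frac{5 + 4 f}{7} = 4 - \left(\frac{5}{7} + \frac{4 f}{7}\right) = \frac{23}{7} - \frac{4 f}{7}$)
$m{\left(V,W \right)} = \frac{23}{4} + \frac{V}{4}$ ($m{\left(V,W \right)} = - \frac{-23 - V}{4} = \frac{23}{4} + \frac{V}{4}$)
$O{\left(\frac{1}{39 + 70},-21 \right)} + m{\left(-48,39 \right)} = \left(\frac{23}{7} - \frac{4}{7 \left(39 + 70\right)}\right) + \left(\frac{23}{4} + \frac{1}{4} \left(-48\right)\right) = \left(\frac{23}{7} - \frac{4}{7 \cdot 109}\right) + \left(\frac{23}{4} - 12\right) = \left(\frac{23}{7} - \frac{4}{763}\right) - \frac{25}{4} = \frac{2503}{763} - \frac{25}{4} = - \frac{9063}{3052}$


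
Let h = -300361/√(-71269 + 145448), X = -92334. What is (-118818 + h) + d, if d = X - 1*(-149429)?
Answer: -61723 - 300361*√74179/74179 ≈ -62826.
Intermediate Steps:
d = 57095 (d = -92334 - 1*(-149429) = -92334 + 149429 = 57095)
h = -300361*√74179/74179 ≈ -1102.8
(-118818 + h) + d = (-118818 - 300361*√74179/74179) + 57095 = -61723 - 300361*√74179/74179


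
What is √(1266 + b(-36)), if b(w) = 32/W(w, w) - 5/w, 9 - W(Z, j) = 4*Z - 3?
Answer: √7704437/78 ≈ 35.586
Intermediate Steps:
W(Z, j) = 12 - 4*Z (W(Z, j) = 9 - (4*Z - 3) = 9 - (-3 + 4*Z) = 9 + (3 - 4*Z) = 12 - 4*Z)
b(w) = -5/w + 32/(12 - 4*w) (b(w) = 32/(12 - 4*w) - 5/w = -5/w + 32/(12 - 4*w))
√(1266 + b(-36)) = √(1266 + (15 - 13*(-36))/((-36)*(-3 - 36))) = √(1266 - 1/36*(15 + 468)/(-39)) = √(1266 - 1/36*(-1/39)*483) = √(1266 + 161/468) = √(592649/468) = √7704437/78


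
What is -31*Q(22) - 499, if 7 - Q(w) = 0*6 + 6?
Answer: -530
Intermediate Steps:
Q(w) = 1 (Q(w) = 7 - (0*6 + 6) = 7 - (0 + 6) = 7 - 1*6 = 7 - 6 = 1)
-31*Q(22) - 499 = -31*1 - 499 = -31 - 499 = -530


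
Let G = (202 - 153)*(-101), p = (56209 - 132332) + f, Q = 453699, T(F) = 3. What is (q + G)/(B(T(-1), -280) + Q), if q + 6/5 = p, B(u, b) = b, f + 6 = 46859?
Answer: -171101/2267095 ≈ -0.075472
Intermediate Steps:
f = 46853 (f = -6 + 46859 = 46853)
p = -29270 (p = (56209 - 132332) + 46853 = -76123 + 46853 = -29270)
G = -4949 (G = 49*(-101) = -4949)
q = -146356/5 (q = -6/5 - 29270 = -146356/5 ≈ -29271.)
(q + G)/(B(T(-1), -280) + Q) = (-146356/5 - 4949)/(-280 + 453699) = -171101/5/453419 = -171101/5*1/453419 = -171101/2267095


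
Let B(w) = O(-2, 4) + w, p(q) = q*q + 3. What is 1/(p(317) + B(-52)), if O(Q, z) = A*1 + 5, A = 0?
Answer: 1/100445 ≈ 9.9557e-6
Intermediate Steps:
p(q) = 3 + q² (p(q) = q² + 3 = 3 + q²)
O(Q, z) = 5 (O(Q, z) = 0*1 + 5 = 0 + 5 = 5)
B(w) = 5 + w
1/(p(317) + B(-52)) = 1/((3 + 317²) + (5 - 52)) = 1/((3 + 100489) - 47) = 1/(100492 - 47) = 1/100445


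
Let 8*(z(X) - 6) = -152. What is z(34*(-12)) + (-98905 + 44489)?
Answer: -54429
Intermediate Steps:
z(X) = -13 (z(X) = 6 + (⅛)*(-152) = 6 - 19 = -13)
z(34*(-12)) + (-98905 + 44489) = -13 + (-98905 + 44489) = -13 - 54416 = -54429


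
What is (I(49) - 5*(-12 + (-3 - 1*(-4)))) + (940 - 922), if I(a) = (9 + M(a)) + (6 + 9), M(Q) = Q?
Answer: 146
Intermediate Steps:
I(a) = 24 + a (I(a) = (9 + a) + (6 + 9) = (9 + a) + 15 = 24 + a)
(I(49) - 5*(-12 + (-3 - 1*(-4)))) + (940 - 922) = ((24 + 49) - 5*(-12 + (-3 - 1*(-4)))) + (940 - 922) = (73 - 5*(-12 + (-3 + 4))) + 18 = (73 - 5*(-12 + 1)) + 18 = (73 - 5*(-11)) + 18 = (73 + 55) + 18 = 128 + 18 = 146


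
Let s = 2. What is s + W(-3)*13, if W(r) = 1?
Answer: 15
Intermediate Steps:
s + W(-3)*13 = 2 + 1*13 = 2 + 13 = 15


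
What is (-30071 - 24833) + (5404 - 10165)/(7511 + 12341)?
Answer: -1089958969/19852 ≈ -54904.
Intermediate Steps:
(-30071 - 24833) + (5404 - 10165)/(7511 + 12341) = -54904 - 4761/19852 = -1089958969/19852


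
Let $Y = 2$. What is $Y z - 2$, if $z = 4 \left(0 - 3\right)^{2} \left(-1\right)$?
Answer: $-74$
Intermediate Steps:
$z = -36$ ($z = 4 \left(-3\right)^{2} \left(-1\right) = 4 \cdot 9 \left(-1\right) = 36 \left(-1\right) = -36$)
$Y z - 2 = 2 \left(-36\right) - 2 = -72 - 2 = -74$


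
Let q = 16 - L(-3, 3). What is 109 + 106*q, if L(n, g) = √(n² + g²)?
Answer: 1805 - 318*√2 ≈ 1355.3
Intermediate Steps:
L(n, g) = √(g² + n²)
q = 16 - 3*√2 (q = 16 - √(3² + (-3)²) = 16 - √(9 + 9) = 16 - √18 = 16 - 3*√2 ≈ 11.757)
109 + 106*q = 109 + 106*(16 - 3*√2) = 109 + (1696 - 318*√2) = 1805 - 318*√2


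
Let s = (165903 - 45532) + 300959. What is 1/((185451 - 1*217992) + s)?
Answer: 1/388789 ≈ 2.5721e-6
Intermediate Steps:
s = 421330 (s = 120371 + 300959 = 421330)
1/((185451 - 1*217992) + s) = 1/((185451 - 1*217992) + 421330) = 1/((185451 - 217992) + 421330) = 1/(-32541 + 421330) = 1/388789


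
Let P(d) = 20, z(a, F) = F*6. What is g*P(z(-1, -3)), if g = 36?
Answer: 720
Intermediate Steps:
z(a, F) = 6*F
g*P(z(-1, -3)) = 36*20 = 720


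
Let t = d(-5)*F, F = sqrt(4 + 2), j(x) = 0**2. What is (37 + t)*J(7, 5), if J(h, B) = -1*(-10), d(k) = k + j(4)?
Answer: 370 - 50*sqrt(6) ≈ 247.53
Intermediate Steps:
j(x) = 0
F = sqrt(6) ≈ 2.4495
d(k) = k (d(k) = k + 0 = k)
J(h, B) = 10
t = -5*sqrt(6) ≈ -12.247
(37 + t)*J(7, 5) = (37 - 5*sqrt(6))*10 = 370 - 50*sqrt(6)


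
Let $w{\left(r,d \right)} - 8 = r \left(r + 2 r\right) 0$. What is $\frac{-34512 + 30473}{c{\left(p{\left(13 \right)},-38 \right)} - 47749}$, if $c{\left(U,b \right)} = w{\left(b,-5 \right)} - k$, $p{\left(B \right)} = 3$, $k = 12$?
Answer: $\frac{4039}{47753} \approx 0.084581$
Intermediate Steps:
$w{\left(r,d \right)} = 8$ ($w{\left(r,d \right)} = 8 + r \left(r + 2 r\right) 0 = 8 + r 3 r 0 = 8 + 3 r^{2} \cdot 0 = 8 + 0 = 8$)
$c{\left(U,b \right)} = -4$ ($c{\left(U,b \right)} = 8 - 12 = -4$)
$\frac{-34512 + 30473}{c{\left(p{\left(13 \right)},-38 \right)} - 47749} = \frac{-34512 + 30473}{-4 - 47749} = - \frac{4039}{-47753} = \left(-4039\right) \left(- \frac{1}{47753}\right) = \frac{4039}{47753}$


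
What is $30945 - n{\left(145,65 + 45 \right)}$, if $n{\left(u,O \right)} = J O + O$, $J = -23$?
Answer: $33365$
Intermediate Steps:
$n{\left(u,O \right)} = - 22 O$ ($n{\left(u,O \right)} = - 23 O + O = - 22 O$)
$30945 - n{\left(145,65 + 45 \right)} = 30945 - - 22 \left(65 + 45\right) = 30945 - \left(-22\right) 110 = 30945 - -2420 = 30945 + 2420 = 33365$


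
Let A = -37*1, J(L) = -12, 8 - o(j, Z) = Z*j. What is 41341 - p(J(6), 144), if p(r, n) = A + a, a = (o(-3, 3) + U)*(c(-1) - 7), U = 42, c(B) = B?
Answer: 41850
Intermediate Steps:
o(j, Z) = 8 - Z*j
A = -37
a = -472 (a = ((8 - 1*3*(-3)) + 42)*(-1 - 7) = ((8 + 9) + 42)*(-8) = (17 + 42)*(-8) = 59*(-8) = -472)
p(r, n) = -509 (p(r, n) = -37 - 472 = -509)
41341 - p(J(6), 144) = 41341 - 1*(-509) = 41341 + 509 = 41850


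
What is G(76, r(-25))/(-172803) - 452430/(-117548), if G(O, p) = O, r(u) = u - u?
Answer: 39086163821/10156323522 ≈ 3.8485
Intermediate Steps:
r(u) = 0
G(76, r(-25))/(-172803) - 452430/(-117548) = 76/(-172803) - 452430/(-117548) = 76*(-1/172803) - 452430*(-1/117548) = -76/172803 + 226215/58774 = 39086163821/10156323522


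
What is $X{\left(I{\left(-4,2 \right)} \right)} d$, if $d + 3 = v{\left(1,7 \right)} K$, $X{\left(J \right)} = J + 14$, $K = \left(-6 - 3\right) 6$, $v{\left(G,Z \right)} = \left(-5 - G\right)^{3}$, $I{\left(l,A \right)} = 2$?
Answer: $186576$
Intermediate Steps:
$K = -54$ ($K = \left(-9\right) 6 = -54$)
$X{\left(J \right)} = 14 + J$
$d = 11661$ ($d = -3 + - \left(5 + 1\right)^{3} \left(-54\right) = -3 + - 6^{3} \left(-54\right) = -3 + \left(-1\right) 216 \left(-54\right) = -3 - -11664 = -3 + 11664 = 11661$)
$X{\left(I{\left(-4,2 \right)} \right)} d = \left(14 + 2\right) 11661 = 16 \cdot 11661 = 186576$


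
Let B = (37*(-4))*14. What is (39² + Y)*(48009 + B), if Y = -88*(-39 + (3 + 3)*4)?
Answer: 130507017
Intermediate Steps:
B = -2072 (B = -148*14 = -2072)
Y = 1320 (Y = -88*(-39 + 6*4) = -88*(-39 + 24) = -88*(-15) = 1320)
(39² + Y)*(48009 + B) = (39² + 1320)*(48009 - 2072) = (1521 + 1320)*45937 = 2841*45937 = 130507017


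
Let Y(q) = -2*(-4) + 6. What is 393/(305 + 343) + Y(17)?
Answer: 3155/216 ≈ 14.606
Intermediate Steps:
Y(q) = 14 (Y(q) = 8 + 6 = 14)
393/(305 + 343) + Y(17) = 393/(305 + 343) + 14 = 393/648 + 14 = (1/648)*393 + 14 = 131/216 + 14 = 3155/216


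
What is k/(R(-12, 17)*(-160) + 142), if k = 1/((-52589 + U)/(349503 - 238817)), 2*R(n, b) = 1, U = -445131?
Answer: -55343/15429320 ≈ -0.0035869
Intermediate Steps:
R(n, b) = ½ (R(n, b) = (½)*1 = ½)
k = -55343/248860 (k = 1/((-52589 - 445131)/(349503 - 238817)) = 1/(-497720/110686) = 1/(-497720*1/110686) = 1/(-248860/55343) = -55343/248860 ≈ -0.22239)
k/(R(-12, 17)*(-160) + 142) = -55343/(248860*((½)*(-160) + 142)) = -55343/(248860*(-80 + 142)) = -55343/248860/62 = -55343/248860*1/62 = -55343/15429320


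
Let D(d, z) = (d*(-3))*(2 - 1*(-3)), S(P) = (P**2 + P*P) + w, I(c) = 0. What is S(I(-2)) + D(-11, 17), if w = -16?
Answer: 149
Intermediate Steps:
S(P) = -16 + 2*P**2 (S(P) = (P**2 + P*P) - 16 = (P**2 + P**2) - 16 = 2*P**2 - 16 = -16 + 2*P**2)
D(d, z) = -15*d (D(d, z) = (-3*d)*(2 + 3) = -3*d*5 = -15*d)
S(I(-2)) + D(-11, 17) = (-16 + 2*0**2) - 15*(-11) = (-16 + 2*0) + 165 = (-16 + 0) + 165 = -16 + 165 = 149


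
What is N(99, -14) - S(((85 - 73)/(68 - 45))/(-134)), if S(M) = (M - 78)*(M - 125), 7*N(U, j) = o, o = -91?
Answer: -23185887577/2374681 ≈ -9763.8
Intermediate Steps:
N(U, j) = -13 (N(U, j) = (1/7)*(-91) = -13)
S(M) = (-125 + M)*(-78 + M) (S(M) = (-78 + M)*(-125 + M) = (-125 + M)*(-78 + M))
N(99, -14) - S(((85 - 73)/(68 - 45))/(-134)) = -13 - (9750 + (((85 - 73)/(68 - 45))/(-134))**2 - 203*(85 - 73)/(68 - 45)/(-134)) = -13 - (9750 + ((12/23)*(-1/134))**2 - 203*12/23*(-1)/134) = -13 - (9750 + ((12*(1/23))*(-1/134))**2 - 203*12*(1/23)*(-1)/134) = -13 - (9750 + ((12/23)*(-1/134))**2 - 2436*(-1)/(23*134)) = -13 - (9750 + (-6/1541)**2 - 203*(-6/1541)) = -13 - (9750 + 36/2374681 + 1218/1541) = -13 - 1*23155016724/2374681 = -13 - 23155016724/2374681 = -23185887577/2374681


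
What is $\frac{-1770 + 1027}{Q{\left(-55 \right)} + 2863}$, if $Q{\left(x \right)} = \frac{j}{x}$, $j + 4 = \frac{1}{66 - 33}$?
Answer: $- \frac{1348545}{5196476} \approx -0.25951$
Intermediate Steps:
$j = - \frac{131}{33}$ ($j = -4 + \frac{1}{66 - 33} = -4 + \frac{1}{33} = - \frac{131}{33} \approx -3.9697$)
$Q{\left(x \right)} = - \frac{131}{33 x}$
$\frac{-1770 + 1027}{Q{\left(-55 \right)} + 2863} = \frac{-1770 + 1027}{- \frac{131}{33 \left(-55\right)} + 2863} = - \frac{743}{\left(- \frac{131}{33}\right) \left(- \frac{1}{55}\right) + 2863} = - \frac{743}{\frac{131}{1815} + 2863} = - \frac{743}{\frac{5196476}{1815}} = \left(-743\right) \frac{1815}{5196476} = - \frac{1348545}{5196476}$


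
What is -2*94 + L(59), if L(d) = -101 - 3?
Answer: -292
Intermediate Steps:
L(d) = -104
-2*94 + L(59) = -2*94 - 104 = -188 - 104 = -292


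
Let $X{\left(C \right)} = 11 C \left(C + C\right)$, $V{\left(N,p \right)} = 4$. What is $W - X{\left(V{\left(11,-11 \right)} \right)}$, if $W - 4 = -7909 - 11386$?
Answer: $-19643$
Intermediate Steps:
$W = -19291$ ($W = 4 - 19295 = -19291$)
$X{\left(C \right)} = 22 C^{2}$ ($X{\left(C \right)} = 11 C 2 C = 22 C^{2}$)
$W - X{\left(V{\left(11,-11 \right)} \right)} = -19291 - 22 \cdot 4^{2} = -19291 - 22 \cdot 16 = -19291 - 352 = -19643$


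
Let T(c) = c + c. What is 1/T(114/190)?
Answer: ⅚ ≈ 0.83333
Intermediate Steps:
T(c) = 2*c
1/T(114/190) = 1/(2*(114/190)) = 1/(2*(114*(1/190))) = 1/(2*(⅗)) = 1/(6/5) = ⅚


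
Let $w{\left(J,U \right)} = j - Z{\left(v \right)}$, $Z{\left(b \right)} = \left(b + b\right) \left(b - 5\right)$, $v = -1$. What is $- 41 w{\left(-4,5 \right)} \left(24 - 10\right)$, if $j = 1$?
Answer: $6314$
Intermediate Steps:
$Z{\left(b \right)} = 2 b \left(-5 + b\right)$
$w{\left(J,U \right)} = -11$ ($w{\left(J,U \right)} = 1 - 2 \left(-1\right) \left(-5 - 1\right) = 1 - 2 \left(-1\right) \left(-6\right) = 1 - 12 = -11$)
$- 41 w{\left(-4,5 \right)} \left(24 - 10\right) = \left(-41\right) \left(-11\right) \left(24 - 10\right) = 451 \cdot 14 = 6314$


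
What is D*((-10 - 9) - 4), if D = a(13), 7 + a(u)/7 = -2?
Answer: 1449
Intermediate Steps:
a(u) = -63 (a(u) = -49 + 7*(-2) = -49 - 14 = -63)
D = -63
D*((-10 - 9) - 4) = -63*((-10 - 9) - 4) = -63*(-19 - 4) = -63*(-23) = 1449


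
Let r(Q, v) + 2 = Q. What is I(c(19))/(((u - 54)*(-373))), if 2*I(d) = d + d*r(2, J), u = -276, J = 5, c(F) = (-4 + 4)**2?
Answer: 0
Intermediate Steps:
c(F) = 0 (c(F) = 0**2 = 0)
r(Q, v) = -2 + Q
I(d) = d/2 (I(d) = (d + d*(-2 + 2))/2 = (d + d*0)/2 = (d + 0)/2 = d/2)
I(c(19))/(((u - 54)*(-373))) = ((1/2)*0)/(((-276 - 54)*(-373))) = 0/((-330*(-373))) = 0/123090 = 0*(1/123090) = 0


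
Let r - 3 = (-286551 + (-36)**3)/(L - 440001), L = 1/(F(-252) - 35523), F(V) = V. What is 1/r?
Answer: 15741035776/59143587753 ≈ 0.26615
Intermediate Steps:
L = -1/35775 (L = 1/(-252 - 35523) = 1/(-35775) = -1/35775 ≈ -2.7952e-5)
r = 59143587753/15741035776 (r = 3 + (-286551 + (-36)**3)/(-1/35775 - 440001) = 3 + (-286551 - 46656)/(-15741035776/35775) = 3 - 333207*(-35775/15741035776) = 3 + 11920480425/15741035776 = 59143587753/15741035776 ≈ 3.7573)
1/r = 1/(59143587753/15741035776) = 15741035776/59143587753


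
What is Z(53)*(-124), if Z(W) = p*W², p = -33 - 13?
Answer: 16022536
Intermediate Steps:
p = -46
Z(W) = -46*W²
Z(53)*(-124) = -46*53²*(-124) = -46*2809*(-124) = -129214*(-124) = 16022536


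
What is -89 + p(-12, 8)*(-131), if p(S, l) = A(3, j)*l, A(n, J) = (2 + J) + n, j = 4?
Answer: -9521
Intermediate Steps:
A(n, J) = 2 + J + n
p(S, l) = 9*l (p(S, l) = (2 + 4 + 3)*l = 9*l)
-89 + p(-12, 8)*(-131) = -89 + (9*8)*(-131) = -89 + 72*(-131) = -89 - 9432 = -9521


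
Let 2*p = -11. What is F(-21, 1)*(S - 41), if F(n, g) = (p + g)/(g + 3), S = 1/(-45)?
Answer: 923/20 ≈ 46.150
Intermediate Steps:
p = -11/2 (p = (½)*(-11) = -11/2 ≈ -5.5000)
S = -1/45 ≈ -0.022222
F(n, g) = (-11/2 + g)/(3 + g) (F(n, g) = (-11/2 + g)/(g + 3) = (-11/2 + g)/(3 + g))
F(-21, 1)*(S - 41) = ((-11/2 + 1)/(3 + 1))*(-1/45 - 41) = (-9/2/4)*(-1846/45) = ((¼)*(-9/2))*(-1846/45) = -9/8*(-1846/45) = 923/20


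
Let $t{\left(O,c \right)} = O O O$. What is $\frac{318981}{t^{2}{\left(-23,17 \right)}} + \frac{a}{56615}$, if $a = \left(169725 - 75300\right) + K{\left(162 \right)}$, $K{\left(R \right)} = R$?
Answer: $\frac{14020329742158}{8381051855735} \approx 1.6729$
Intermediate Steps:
$t{\left(O,c \right)} = O^{3}$ ($t{\left(O,c \right)} = O^{2} O = O^{3}$)
$a = 94587$ ($a = \left(169725 - 75300\right) + 162 = 94425 + 162 = 94587$)
$\frac{318981}{t^{2}{\left(-23,17 \right)}} + \frac{a}{56615} = \frac{318981}{\left(\left(-23\right)^{3}\right)^{2}} + \frac{94587}{56615} = \frac{318981}{\left(-12167\right)^{2}} + 94587 \cdot \frac{1}{56615} = \frac{318981}{148035889} + \frac{94587}{56615} = \frac{14020329742158}{8381051855735}$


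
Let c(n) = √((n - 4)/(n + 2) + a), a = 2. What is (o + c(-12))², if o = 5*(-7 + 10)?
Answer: 1143/5 + 18*√10 ≈ 285.52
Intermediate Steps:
c(n) = √(2 + (-4 + n)/(2 + n)) (c(n) = √((n - 4)/(n + 2) + 2) = √((-4 + n)/(2 + n) + 2) = √(2 + (-4 + n)/(2 + n)))
o = 15 (o = 5*3 = 15)
(o + c(-12))² = (15 + √3*√(-12/(2 - 12)))² = (15 + √3*√(-12/(-10)))² = (15 + √3*√(-12*(-⅒)))² = (15 + √3*√(6/5))² = (15 + √3*(√30/5))² = (15 + 3*√10/5)²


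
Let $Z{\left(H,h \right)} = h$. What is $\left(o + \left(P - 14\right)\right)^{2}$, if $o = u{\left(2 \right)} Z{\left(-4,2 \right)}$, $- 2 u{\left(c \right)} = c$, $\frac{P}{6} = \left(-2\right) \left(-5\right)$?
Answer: $1936$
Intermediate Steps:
$P = 60$ ($P = 6 \left(\left(-2\right) \left(-5\right)\right) = 6 \cdot 10 = 60$)
$u{\left(c \right)} = - \frac{c}{2}$
$o = -2$ ($o = \left(- \frac{1}{2}\right) 2 \cdot 2 = \left(-1\right) 2 = -2$)
$\left(o + \left(P - 14\right)\right)^{2} = \left(-2 + \left(60 - 14\right)\right)^{2} = \left(-2 + 46\right)^{2} = 44^{2} = 1936$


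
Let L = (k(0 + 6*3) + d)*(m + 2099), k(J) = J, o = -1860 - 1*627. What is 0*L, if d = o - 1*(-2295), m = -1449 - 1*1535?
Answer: 0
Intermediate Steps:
o = -2487 (o = -1860 - 627 = -2487)
m = -2984 (m = -1449 - 1535 = -2984)
d = -192 (d = -2487 - 1*(-2295) = -2487 + 2295 = -192)
L = 153990 (L = ((0 + 6*3) - 192)*(-2984 + 2099) = ((0 + 18) - 192)*(-885) = (18 - 192)*(-885) = -174*(-885) = 153990)
0*L = 0*153990 = 0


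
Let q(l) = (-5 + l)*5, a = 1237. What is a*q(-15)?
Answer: -123700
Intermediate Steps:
q(l) = -25 + 5*l
a*q(-15) = 1237*(-25 + 5*(-15)) = 1237*(-25 - 75) = 1237*(-100) = -123700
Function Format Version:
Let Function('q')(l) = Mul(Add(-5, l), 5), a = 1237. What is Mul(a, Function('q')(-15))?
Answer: -123700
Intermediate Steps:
Function('q')(l) = Add(-25, Mul(5, l))
Mul(a, Function('q')(-15)) = Mul(1237, Add(-25, Mul(5, -15))) = Mul(1237, Add(-25, -75)) = Mul(1237, -100) = -123700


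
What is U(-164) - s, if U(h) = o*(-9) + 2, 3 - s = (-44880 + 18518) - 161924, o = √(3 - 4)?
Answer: -188287 - 9*I ≈ -1.8829e+5 - 9.0*I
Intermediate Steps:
o = I (o = √(-1) = I ≈ 1.0*I)
s = 188289 (s = 3 - ((-44880 + 18518) - 161924) = 3 - (-26362 - 161924) = 3 - 1*(-188286) = 3 + 188286 = 188289)
U(h) = 2 - 9*I (U(h) = I*(-9) + 2 = -9*I + 2 = 2 - 9*I)
U(-164) - s = (2 - 9*I) - 1*188289 = (2 - 9*I) - 188289 = -188287 - 9*I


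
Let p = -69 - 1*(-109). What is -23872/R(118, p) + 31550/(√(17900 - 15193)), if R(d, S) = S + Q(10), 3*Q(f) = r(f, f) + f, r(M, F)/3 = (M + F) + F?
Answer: -17904/55 + 31550*√2707/2707 ≈ 280.87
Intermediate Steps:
p = 40 (p = -69 + 109 = 40)
r(M, F) = 3*M + 6*F (r(M, F) = 3*((M + F) + F) = 3*((F + M) + F) = 3*(M + 2*F) = 3*M + 6*F)
Q(f) = 10*f/3 (Q(f) = ((3*f + 6*f) + f)/3 = (9*f + f)/3 = (10*f)/3 = 10*f/3)
R(d, S) = 100/3 + S (R(d, S) = S + (10/3)*10 = S + 100/3 = 100/3 + S)
-23872/R(118, p) + 31550/(√(17900 - 15193)) = -23872/(100/3 + 40) + 31550/(√(17900 - 15193)) = -23872/220/3 + 31550/(√2707) = -23872*3/220 + 31550*(√2707/2707) = -17904/55 + 31550*√2707/2707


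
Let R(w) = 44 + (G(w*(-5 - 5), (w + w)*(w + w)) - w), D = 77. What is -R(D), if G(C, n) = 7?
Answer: 26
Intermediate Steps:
R(w) = 51 - w (R(w) = 44 + (7 - w) = 51 - w)
-R(D) = -(51 - 1*77) = -(51 - 77) = -1*(-26) = 26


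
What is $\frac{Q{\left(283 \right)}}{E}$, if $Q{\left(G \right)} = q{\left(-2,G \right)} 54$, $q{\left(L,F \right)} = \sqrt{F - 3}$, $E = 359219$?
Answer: $\frac{108 \sqrt{70}}{359219} \approx 0.0025154$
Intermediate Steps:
$q{\left(L,F \right)} = \sqrt{-3 + F}$
$Q{\left(G \right)} = 54 \sqrt{-3 + G}$ ($Q{\left(G \right)} = \sqrt{-3 + G} 54 = 54 \sqrt{-3 + G}$)
$\frac{Q{\left(283 \right)}}{E} = \frac{54 \sqrt{-3 + 283}}{359219} = 54 \sqrt{280} \cdot \frac{1}{359219} = 54 \cdot 2 \sqrt{70} \cdot \frac{1}{359219} = 108 \sqrt{70} \cdot \frac{1}{359219} = \frac{108 \sqrt{70}}{359219}$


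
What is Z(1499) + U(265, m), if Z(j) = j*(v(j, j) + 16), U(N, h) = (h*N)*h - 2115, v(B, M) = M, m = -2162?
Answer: 1240943530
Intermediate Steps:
U(N, h) = -2115 + N*h² (U(N, h) = (N*h)*h - 2115 = N*h² - 2115 = -2115 + N*h²)
Z(j) = j*(16 + j) (Z(j) = j*(j + 16) = j*(16 + j))
Z(1499) + U(265, m) = 1499*(16 + 1499) + (-2115 + 265*(-2162)²) = 1499*1515 + (-2115 + 265*4674244) = 2270985 + (-2115 + 1238674660) = 2270985 + 1238672545 = 1240943530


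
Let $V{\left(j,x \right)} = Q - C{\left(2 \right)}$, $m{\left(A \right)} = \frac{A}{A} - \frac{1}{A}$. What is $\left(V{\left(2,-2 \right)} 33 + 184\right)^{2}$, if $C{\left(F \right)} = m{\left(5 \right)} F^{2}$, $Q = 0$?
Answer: $\frac{153664}{25} \approx 6146.6$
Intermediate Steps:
$m{\left(A \right)} = 1 - \frac{1}{A}$
$C{\left(F \right)} = \frac{4 F^{2}}{5}$ ($C{\left(F \right)} = \frac{-1 + 5}{5} F^{2} = \frac{1}{5} \cdot 4 F^{2} = \frac{4 F^{2}}{5}$)
$V{\left(j,x \right)} = - \frac{16}{5}$ ($V{\left(j,x \right)} = 0 - \frac{4 \cdot 2^{2}}{5} = 0 - \frac{4}{5} \cdot 4 = 0 - \frac{16}{5} = - \frac{16}{5}$)
$\left(V{\left(2,-2 \right)} 33 + 184\right)^{2} = \left(\left(- \frac{16}{5}\right) 33 + 184\right)^{2} = \left(- \frac{528}{5} + 184\right)^{2} = \left(\frac{392}{5}\right)^{2} = \frac{153664}{25}$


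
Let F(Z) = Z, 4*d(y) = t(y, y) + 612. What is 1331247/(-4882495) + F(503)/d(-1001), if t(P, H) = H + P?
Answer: -1167401327/678666805 ≈ -1.7201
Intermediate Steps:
d(y) = 153 + y/2 (d(y) = ((y + y) + 612)/4 = (2*y + 612)/4 = (612 + 2*y)/4 = 153 + y/2)
1331247/(-4882495) + F(503)/d(-1001) = 1331247/(-4882495) + 503/(153 + (½)*(-1001)) = 1331247*(-1/4882495) + 503/(153 - 1001/2) = -1331247/4882495 + 503/(-695/2) = -1331247/4882495 + 503*(-2/695) = -1331247/4882495 - 1006/695 = -1167401327/678666805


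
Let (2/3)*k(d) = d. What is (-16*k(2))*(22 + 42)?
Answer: -3072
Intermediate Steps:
k(d) = 3*d/2
(-16*k(2))*(22 + 42) = (-24*2)*(22 + 42) = -16*3*64 = -48*64 = -3072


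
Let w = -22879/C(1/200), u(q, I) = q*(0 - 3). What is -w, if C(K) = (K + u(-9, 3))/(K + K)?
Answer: 45758/5401 ≈ 8.4721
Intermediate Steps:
u(q, I) = -3*q (u(q, I) = q*(-3) = -3*q)
C(K) = (27 + K)/(2*K) (C(K) = (K - 3*(-9))/(K + K) = (K + 27)/((2*K)) = (27 + K)*(1/(2*K)) = (27 + K)/(2*K))
w = -45758/5401 (w = -22879*1/(100*(27 + 1/200)) = -22879/((1/2)*200*(5401/200)) = -22879/5401/2 = -22879*2/5401 = -45758/5401 ≈ -8.4721)
-w = -1*(-45758/5401) = 45758/5401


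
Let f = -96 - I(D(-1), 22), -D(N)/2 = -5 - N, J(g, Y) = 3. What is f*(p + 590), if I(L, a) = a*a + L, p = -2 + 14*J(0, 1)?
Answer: -370440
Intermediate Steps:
p = 40 (p = -2 + 14*3 = -2 + 42 = 40)
D(N) = 10 + 2*N (D(N) = -2*(-5 - N) = 10 + 2*N)
I(L, a) = L + a² (I(L, a) = a² + L = L + a²)
f = -588 (f = -96 - ((10 + 2*(-1)) + 22²) = -96 - ((10 - 2) + 484) = -96 - (8 + 484) = -96 - 1*492 = -96 - 492 = -588)
f*(p + 590) = -588*(40 + 590) = -588*630 = -370440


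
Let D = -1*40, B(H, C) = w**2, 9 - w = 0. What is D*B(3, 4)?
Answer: -3240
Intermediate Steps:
w = 9 (w = 9 - 1*0 = 9 + 0 = 9)
B(H, C) = 81 (B(H, C) = 9**2 = 81)
D = -40
D*B(3, 4) = -40*81 = -3240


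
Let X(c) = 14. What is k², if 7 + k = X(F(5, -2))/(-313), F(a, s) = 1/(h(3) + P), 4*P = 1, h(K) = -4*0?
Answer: 4862025/97969 ≈ 49.628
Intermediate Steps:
h(K) = 0
P = ¼ (P = (¼)*1 = ¼ ≈ 0.25000)
F(a, s) = 4 (F(a, s) = 1/(0 + ¼) = 1/(¼) = 4)
k = -2205/313 (k = -7 + 14/(-313) = -7 + 14*(-1/313) = -7 - 14/313 = -2205/313 ≈ -7.0447)
k² = (-2205/313)² = 4862025/97969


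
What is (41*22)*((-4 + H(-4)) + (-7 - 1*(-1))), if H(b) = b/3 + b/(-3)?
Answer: -9020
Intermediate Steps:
H(b) = 0 (H(b) = b*(⅓) + b*(-⅓) = b/3 - b/3 = 0)
(41*22)*((-4 + H(-4)) + (-7 - 1*(-1))) = (41*22)*((-4 + 0) + (-7 - 1*(-1))) = 902*(-4 + (-7 + 1)) = 902*(-4 - 6) = 902*(-10) = -9020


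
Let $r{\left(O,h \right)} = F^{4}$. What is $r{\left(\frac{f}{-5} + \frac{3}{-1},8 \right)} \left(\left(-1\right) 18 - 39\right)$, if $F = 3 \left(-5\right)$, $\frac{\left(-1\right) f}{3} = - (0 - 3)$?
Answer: $-2885625$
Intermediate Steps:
$f = -9$ ($f = - 3 \left(- (0 - 3)\right) = - 3 \left(\left(-1\right) \left(-3\right)\right) = \left(-3\right) 3 = -9$)
$F = -15$
$r{\left(O,h \right)} = 50625$ ($r{\left(O,h \right)} = \left(-15\right)^{4} = 50625$)
$r{\left(\frac{f}{-5} + \frac{3}{-1},8 \right)} \left(\left(-1\right) 18 - 39\right) = 50625 \left(\left(-1\right) 18 - 39\right) = 50625 \left(-18 - 39\right) = 50625 \left(-57\right) = -2885625$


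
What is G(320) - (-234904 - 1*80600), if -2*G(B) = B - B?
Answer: 315504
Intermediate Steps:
G(B) = 0 (G(B) = -(B - B)/2 = -½*0 = 0)
G(320) - (-234904 - 1*80600) = 0 - (-234904 - 1*80600) = 0 - (-234904 - 80600) = 0 - 1*(-315504) = 0 + 315504 = 315504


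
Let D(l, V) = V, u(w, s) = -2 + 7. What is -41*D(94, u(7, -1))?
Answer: -205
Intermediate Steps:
u(w, s) = 5
-41*D(94, u(7, -1)) = -41*5 = -205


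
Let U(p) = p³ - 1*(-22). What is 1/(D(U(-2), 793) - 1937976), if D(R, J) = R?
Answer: -1/1937962 ≈ -5.1601e-7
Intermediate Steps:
U(p) = 22 + p³ (U(p) = p³ + 22 = 22 + p³)
1/(D(U(-2), 793) - 1937976) = 1/((22 + (-2)³) - 1937976) = 1/((22 - 8) - 1937976) = 1/(14 - 1937976) = 1/(-1937962) = -1/1937962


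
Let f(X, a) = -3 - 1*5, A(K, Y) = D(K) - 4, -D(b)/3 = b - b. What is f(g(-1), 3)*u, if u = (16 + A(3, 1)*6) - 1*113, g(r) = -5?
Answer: 968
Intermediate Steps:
D(b) = 0 (D(b) = -3*(b - b) = -3*0 = 0)
A(K, Y) = -4 (A(K, Y) = 0 - 4 = -4)
f(X, a) = -8 (f(X, a) = -3 - 5 = -8)
u = -121 (u = (16 - 4*6) - 1*113 = (16 - 24) - 113 = -8 - 113 = -121)
f(g(-1), 3)*u = -8*(-121) = 968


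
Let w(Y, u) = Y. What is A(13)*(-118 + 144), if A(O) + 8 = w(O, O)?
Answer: 130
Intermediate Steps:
A(O) = -8 + O
A(13)*(-118 + 144) = (-8 + 13)*(-118 + 144) = 5*26 = 130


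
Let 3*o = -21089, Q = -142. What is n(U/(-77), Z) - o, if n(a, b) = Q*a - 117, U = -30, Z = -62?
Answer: 1584046/231 ≈ 6857.3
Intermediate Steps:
o = -21089/3 (o = (⅓)*(-21089) = -21089/3 ≈ -7029.7)
n(a, b) = -117 - 142*a (n(a, b) = -142*a - 117 = -117 - 142*a)
n(U/(-77), Z) - o = (-117 - (-4260)/(-77)) - 1*(-21089/3) = (-117 - (-4260)*(-1)/77) + 21089/3 = (-117 - 142*30/77) + 21089/3 = (-117 - 4260/77) + 21089/3 = -13269/77 + 21089/3 = 1584046/231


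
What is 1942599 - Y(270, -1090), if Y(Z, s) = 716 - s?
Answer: 1940793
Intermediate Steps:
1942599 - Y(270, -1090) = 1942599 - (716 - 1*(-1090)) = 1942599 - (716 + 1090) = 1942599 - 1*1806 = 1942599 - 1806 = 1940793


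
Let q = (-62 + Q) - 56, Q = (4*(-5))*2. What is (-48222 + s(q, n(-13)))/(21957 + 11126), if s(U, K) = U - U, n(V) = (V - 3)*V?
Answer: -48222/33083 ≈ -1.4576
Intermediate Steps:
Q = -40 (Q = -20*2 = -40)
q = -158 (q = (-62 - 40) - 56 = -102 - 56 = -158)
n(V) = V*(-3 + V) (n(V) = (-3 + V)*V = V*(-3 + V))
s(U, K) = 0
(-48222 + s(q, n(-13)))/(21957 + 11126) = (-48222 + 0)/(21957 + 11126) = -48222/33083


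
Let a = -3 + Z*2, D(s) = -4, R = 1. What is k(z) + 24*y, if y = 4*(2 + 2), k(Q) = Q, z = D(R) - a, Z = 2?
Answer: 379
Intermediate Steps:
a = 1 (a = -3 + 2*2 = -3 + 4 = 1)
z = -5 (z = -4 - 1*1 = -4 - 1 = -5)
y = 16 (y = 4*4 = 16)
k(z) + 24*y = -5 + 24*16 = -5 + 384 = 379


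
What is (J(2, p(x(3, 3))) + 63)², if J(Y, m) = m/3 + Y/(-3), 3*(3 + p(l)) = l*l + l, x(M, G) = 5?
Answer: 37636/9 ≈ 4181.8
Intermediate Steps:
p(l) = -3 + l/3 + l²/3 (p(l) = -3 + (l*l + l)/3 = -3 + (l² + l)/3 = -3 + (l + l²)/3 = -3 + (l/3 + l²/3) = -3 + l/3 + l²/3)
J(Y, m) = -Y/3 + m/3 (J(Y, m) = m*(⅓) + Y*(-⅓) = m/3 - Y/3 = -Y/3 + m/3)
(J(2, p(x(3, 3))) + 63)² = ((-⅓*2 + (-3 + (⅓)*5 + (⅓)*5²)/3) + 63)² = ((-⅔ + (-3 + 5/3 + (⅓)*25)/3) + 63)² = ((-⅔ + (-3 + 5/3 + 25/3)/3) + 63)² = ((-⅔ + (⅓)*7) + 63)² = ((-⅔ + 7/3) + 63)² = (5/3 + 63)² = (194/3)² = 37636/9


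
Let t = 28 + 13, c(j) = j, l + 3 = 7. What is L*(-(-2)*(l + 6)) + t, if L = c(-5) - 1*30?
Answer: -659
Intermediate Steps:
l = 4 (l = -3 + 7 = 4)
t = 41
L = -35 (L = -5 - 1*30 = -5 - 30 = -35)
L*(-(-2)*(l + 6)) + t = -(-35)*(-2*(4 + 6)) + 41 = -(-35)*(-2*10) + 41 = -(-35)*(-20) + 41 = -35*20 + 41 = -700 + 41 = -659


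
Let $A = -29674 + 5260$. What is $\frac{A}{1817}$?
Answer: $- \frac{24414}{1817} \approx -13.436$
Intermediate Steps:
$A = -24414$
$\frac{A}{1817} = - \frac{24414}{1817}$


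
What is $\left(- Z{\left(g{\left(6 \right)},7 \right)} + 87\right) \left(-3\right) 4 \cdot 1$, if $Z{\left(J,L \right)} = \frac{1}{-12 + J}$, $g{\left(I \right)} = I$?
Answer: $-1046$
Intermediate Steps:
$\left(- Z{\left(g{\left(6 \right)},7 \right)} + 87\right) \left(-3\right) 4 \cdot 1 = \left(- \frac{1}{-12 + 6} + 87\right) \left(-3\right) 4 \cdot 1 = \left(- \frac{1}{-6} + 87\right) \left(\left(-12\right) 1\right) = \left(\left(-1\right) \left(- \frac{1}{6}\right) + 87\right) \left(-12\right) = \left(\frac{1}{6} + 87\right) \left(-12\right) = \frac{523}{6} \left(-12\right) = -1046$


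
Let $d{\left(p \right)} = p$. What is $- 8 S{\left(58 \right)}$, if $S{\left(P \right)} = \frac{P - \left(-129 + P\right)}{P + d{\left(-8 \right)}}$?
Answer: $- \frac{516}{25} \approx -20.64$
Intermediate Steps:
$S{\left(P \right)} = \frac{129}{-8 + P}$ ($S{\left(P \right)} = \frac{P - \left(-129 + P\right)}{P - 8} = \frac{129}{-8 + P}$)
$- 8 S{\left(58 \right)} = - 8 \frac{129}{-8 + 58} = - 8 \cdot \frac{129}{50} = - 8 \cdot 129 \cdot \frac{1}{50} = \left(-8\right) \frac{129}{50} = - \frac{516}{25}$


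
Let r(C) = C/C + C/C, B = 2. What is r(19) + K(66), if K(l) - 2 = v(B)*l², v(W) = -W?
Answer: -8708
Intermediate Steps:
K(l) = 2 - 2*l² (K(l) = 2 + (-1*2)*l² = 2 - 2*l²)
r(C) = 2 (r(C) = 1 + 1 = 2)
r(19) + K(66) = 2 + (2 - 2*66²) = 2 + (2 - 2*4356) = 2 + (2 - 8712) = 2 - 8710 = -8708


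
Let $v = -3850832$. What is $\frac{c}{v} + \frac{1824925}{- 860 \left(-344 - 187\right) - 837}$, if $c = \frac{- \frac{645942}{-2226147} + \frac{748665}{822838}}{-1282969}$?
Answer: $\frac{500460717813193224074780102081}{125003222475306840019674412128} \approx 4.0036$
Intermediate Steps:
$c = - \frac{66610423247}{71214823404998098}$ ($c = \left(\left(-645942\right) \left(- \frac{1}{2226147}\right) + 748665 \cdot \frac{1}{822838}\right) \left(- \frac{1}{1282969}\right) = \left(\frac{19574}{67459} + \frac{748665}{822838}\right) \left(- \frac{1}{1282969}\right) = \frac{66610423247}{55507828642} \left(- \frac{1}{1282969}\right) = - \frac{66610423247}{71214823404998098} \approx -9.3535 \cdot 10^{-7}$)
$\frac{c}{v} + \frac{1824925}{- 860 \left(-344 - 187\right) - 837} = - \frac{66610423247}{71214823404998098 \left(-3850832\right)} + \frac{1824925}{- 860 \left(-344 - 187\right) - 837} = \left(- \frac{66610423247}{71214823404998098}\right) \left(- \frac{1}{3850832}\right) + \frac{1824925}{\left(-860\right) \left(-531\right) - 837} = \frac{66610423247}{274236320842315635717536} + \frac{1824925}{456660 - 837} = \frac{66610423247}{274236320842315635717536} + \frac{1824925}{455823} = \frac{500460717813193224074780102081}{125003222475306840019674412128}$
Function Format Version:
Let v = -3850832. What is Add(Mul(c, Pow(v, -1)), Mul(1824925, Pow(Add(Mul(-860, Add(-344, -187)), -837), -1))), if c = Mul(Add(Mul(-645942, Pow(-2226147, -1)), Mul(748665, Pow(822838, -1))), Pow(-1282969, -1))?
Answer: Rational(500460717813193224074780102081, 125003222475306840019674412128) ≈ 4.0036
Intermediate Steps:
c = Rational(-66610423247, 71214823404998098) (c = Mul(Add(Mul(-645942, Rational(-1, 2226147)), Mul(748665, Rational(1, 822838))), Rational(-1, 1282969)) = Mul(Add(Rational(19574, 67459), Rational(748665, 822838)), Rational(-1, 1282969)) = Mul(Rational(66610423247, 55507828642), Rational(-1, 1282969)) = Rational(-66610423247, 71214823404998098) ≈ -9.3535e-7)
Add(Mul(c, Pow(v, -1)), Mul(1824925, Pow(Add(Mul(-860, Add(-344, -187)), -837), -1))) = Add(Mul(Rational(-66610423247, 71214823404998098), Pow(-3850832, -1)), Mul(1824925, Pow(Add(Mul(-860, Add(-344, -187)), -837), -1))) = Add(Mul(Rational(-66610423247, 71214823404998098), Rational(-1, 3850832)), Mul(1824925, Pow(Add(Mul(-860, -531), -837), -1))) = Add(Rational(66610423247, 274236320842315635717536), Mul(1824925, Pow(Add(456660, -837), -1))) = Add(Rational(66610423247, 274236320842315635717536), Mul(1824925, Pow(455823, -1))) = Add(Rational(66610423247, 274236320842315635717536), Mul(1824925, Rational(1, 455823))) = Add(Rational(66610423247, 274236320842315635717536), Rational(1824925, 455823)) = Rational(500460717813193224074780102081, 125003222475306840019674412128)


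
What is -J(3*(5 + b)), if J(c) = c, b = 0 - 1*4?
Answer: -3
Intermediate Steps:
b = -4 (b = 0 - 4 = -4)
-J(3*(5 + b)) = -3*(5 - 4) = -3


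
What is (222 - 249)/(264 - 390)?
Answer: 3/14 ≈ 0.21429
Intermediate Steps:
(222 - 249)/(264 - 390) = -27/(-126) = -27*(-1/126) = 3/14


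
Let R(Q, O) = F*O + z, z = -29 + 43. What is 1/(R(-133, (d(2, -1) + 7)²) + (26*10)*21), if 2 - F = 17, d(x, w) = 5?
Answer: 1/3314 ≈ 0.00030175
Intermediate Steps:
F = -15 (F = 2 - 1*17 = 2 - 17 = -15)
z = 14
R(Q, O) = 14 - 15*O (R(Q, O) = -15*O + 14 = 14 - 15*O)
1/(R(-133, (d(2, -1) + 7)²) + (26*10)*21) = 1/((14 - 15*(5 + 7)²) + (26*10)*21) = 1/((14 - 15*12²) + 260*21) = 1/((14 - 15*144) + 5460) = 1/((14 - 2160) + 5460) = 1/(-2146 + 5460) = 1/3314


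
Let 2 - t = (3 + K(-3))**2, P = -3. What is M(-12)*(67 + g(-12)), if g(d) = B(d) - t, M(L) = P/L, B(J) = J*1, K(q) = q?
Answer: 53/4 ≈ 13.250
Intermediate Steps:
B(J) = J
t = 2 (t = 2 - (3 - 3)**2 = 2 - 1*0**2 = 2 - 1*0 = 2 + 0 = 2)
M(L) = -3/L
g(d) = -2 + d (g(d) = d - 1*2 = d - 2 = -2 + d)
M(-12)*(67 + g(-12)) = (-3/(-12))*(67 + (-2 - 12)) = (-3*(-1/12))*(67 - 14) = (1/4)*53 = 53/4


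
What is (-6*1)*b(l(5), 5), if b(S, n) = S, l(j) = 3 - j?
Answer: 12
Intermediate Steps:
(-6*1)*b(l(5), 5) = (-6*1)*(3 - 1*5) = -6*(3 - 5) = -6*(-2) = 12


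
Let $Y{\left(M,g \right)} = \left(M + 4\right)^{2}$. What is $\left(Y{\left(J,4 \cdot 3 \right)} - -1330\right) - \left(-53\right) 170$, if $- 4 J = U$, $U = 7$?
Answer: $\frac{165521}{16} \approx 10345.0$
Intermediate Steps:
$J = - \frac{7}{4}$ ($J = \left(- \frac{1}{4}\right) 7 = - \frac{7}{4} \approx -1.75$)
$Y{\left(M,g \right)} = \left(4 + M\right)^{2}$
$\left(Y{\left(J,4 \cdot 3 \right)} - -1330\right) - \left(-53\right) 170 = \left(\left(4 - \frac{7}{4}\right)^{2} - -1330\right) - \left(-53\right) 170 = \left(\left(\frac{9}{4}\right)^{2} + 1330\right) - -9010 = \left(\frac{81}{16} + 1330\right) + 9010 = \frac{21361}{16} + 9010 = \frac{165521}{16}$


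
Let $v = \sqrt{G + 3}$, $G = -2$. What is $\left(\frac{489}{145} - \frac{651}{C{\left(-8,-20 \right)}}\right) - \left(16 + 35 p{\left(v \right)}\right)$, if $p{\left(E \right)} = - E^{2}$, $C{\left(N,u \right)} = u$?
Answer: $\frac{6371}{116} \approx 54.922$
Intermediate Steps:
$v = 1$ ($v = \sqrt{-2 + 3} = \sqrt{1} = 1$)
$\left(\frac{489}{145} - \frac{651}{C{\left(-8,-20 \right)}}\right) - \left(16 + 35 p{\left(v \right)}\right) = \left(\frac{489}{145} - \frac{651}{-20}\right) - \left(16 + 35 \left(- 1^{2}\right)\right) = \left(489 \cdot \frac{1}{145} - - \frac{651}{20}\right) - \left(16 + 35 \left(\left(-1\right) 1\right)\right) = \left(\frac{489}{145} + \frac{651}{20}\right) - -19 = \frac{4167}{116} + \left(35 - 16\right) = \frac{4167}{116} + 19 = \frac{6371}{116}$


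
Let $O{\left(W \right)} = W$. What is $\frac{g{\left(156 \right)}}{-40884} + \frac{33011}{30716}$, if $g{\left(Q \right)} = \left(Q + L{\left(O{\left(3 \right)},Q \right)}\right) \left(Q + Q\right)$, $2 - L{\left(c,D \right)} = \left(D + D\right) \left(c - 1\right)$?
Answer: $\frac{484623533}{104649412} \approx 4.6309$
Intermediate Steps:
$L{\left(c,D \right)} = 2 - 2 D \left(-1 + c\right)$ ($L{\left(c,D \right)} = 2 - \left(D + D\right) \left(c - 1\right) = 2 - 2 D \left(-1 + c\right)$)
$g{\left(Q \right)} = 2 Q \left(2 - 3 Q\right)$ ($g{\left(Q \right)} = \left(Q + \left(2 + 2 Q - 2 Q 3\right)\right) \left(Q + Q\right) = \left(Q + \left(2 + 2 Q - 6 Q\right)\right) 2 Q = \left(Q - \left(-2 + 4 Q\right)\right) 2 Q = \left(2 - 3 Q\right) 2 Q = 2 Q \left(2 - 3 Q\right)$)
$\frac{g{\left(156 \right)}}{-40884} + \frac{33011}{30716} = \frac{2 \cdot 156 \left(2 - 468\right)}{-40884} + \frac{33011}{30716} = 2 \cdot 156 \left(2 - 468\right) \left(- \frac{1}{40884}\right) + 33011 \cdot \frac{1}{30716} = 2 \cdot 156 \left(-466\right) \left(- \frac{1}{40884}\right) + \frac{33011}{30716} = \left(-145392\right) \left(- \frac{1}{40884}\right) + \frac{33011}{30716} = \frac{12116}{3407} + \frac{33011}{30716} = \frac{484623533}{104649412}$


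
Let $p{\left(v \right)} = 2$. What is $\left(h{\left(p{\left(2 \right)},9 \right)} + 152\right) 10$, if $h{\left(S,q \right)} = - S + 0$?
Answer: $1500$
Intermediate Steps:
$h{\left(S,q \right)} = - S$
$\left(h{\left(p{\left(2 \right)},9 \right)} + 152\right) 10 = \left(\left(-1\right) 2 + 152\right) 10 = \left(-2 + 152\right) 10 = 150 \cdot 10 = 1500$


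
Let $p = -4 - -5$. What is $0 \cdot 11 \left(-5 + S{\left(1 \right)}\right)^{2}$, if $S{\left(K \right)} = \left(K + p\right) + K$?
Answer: $0$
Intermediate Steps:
$p = 1$ ($p = -4 + 5 = 1$)
$S{\left(K \right)} = 1 + 2 K$ ($S{\left(K \right)} = \left(K + 1\right) + K = \left(1 + K\right) + K = 1 + 2 K$)
$0 \cdot 11 \left(-5 + S{\left(1 \right)}\right)^{2} = 0 \cdot 11 \left(-5 + \left(1 + 2 \cdot 1\right)\right)^{2} = 0 \left(-5 + \left(1 + 2\right)\right)^{2} = 0 \left(-5 + 3\right)^{2} = 0 \left(-2\right)^{2} = 0 \cdot 4 = 0$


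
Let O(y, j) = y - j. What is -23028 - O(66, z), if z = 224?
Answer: -22870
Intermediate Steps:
-23028 - O(66, z) = -23028 - (66 - 1*224) = -23028 - (66 - 224) = -23028 - 1*(-158) = -23028 + 158 = -22870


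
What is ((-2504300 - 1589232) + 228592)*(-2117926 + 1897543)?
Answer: 851767072020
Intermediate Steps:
((-2504300 - 1589232) + 228592)*(-2117926 + 1897543) = (-4093532 + 228592)*(-220383) = -3864940*(-220383) = 851767072020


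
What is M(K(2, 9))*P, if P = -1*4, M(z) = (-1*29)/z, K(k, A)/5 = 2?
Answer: 58/5 ≈ 11.600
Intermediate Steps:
K(k, A) = 10 (K(k, A) = 5*2 = 10)
M(z) = -29/z
P = -4
M(K(2, 9))*P = -29/10*(-4) = 58/5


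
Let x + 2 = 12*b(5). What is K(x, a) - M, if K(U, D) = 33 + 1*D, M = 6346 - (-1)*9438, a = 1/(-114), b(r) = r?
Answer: -1795615/114 ≈ -15751.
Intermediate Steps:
a = -1/114 ≈ -0.0087719
x = 58 (x = -2 + 12*5 = -2 + 60 = 58)
M = 15784 (M = 6346 - 1*(-9438) = 6346 + 9438 = 15784)
K(U, D) = 33 + D
K(x, a) - M = (33 - 1/114) - 1*15784 = 3761/114 - 15784 = -1795615/114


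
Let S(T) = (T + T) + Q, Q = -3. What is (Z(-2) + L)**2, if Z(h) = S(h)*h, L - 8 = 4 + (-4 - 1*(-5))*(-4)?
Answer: 484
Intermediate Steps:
S(T) = -3 + 2*T (S(T) = (T + T) - 3 = 2*T - 3 = -3 + 2*T)
L = 8 (L = 8 + (4 + (-4 - 1*(-5))*(-4)) = 8 + (4 + (-4 + 5)*(-4)) = 8 + (4 + 1*(-4)) = 8 + (4 - 4) = 8 + 0 = 8)
Z(h) = h*(-3 + 2*h) (Z(h) = (-3 + 2*h)*h = h*(-3 + 2*h))
(Z(-2) + L)**2 = (-2*(-3 + 2*(-2)) + 8)**2 = (-2*(-3 - 4) + 8)**2 = (-2*(-7) + 8)**2 = (14 + 8)**2 = 22**2 = 484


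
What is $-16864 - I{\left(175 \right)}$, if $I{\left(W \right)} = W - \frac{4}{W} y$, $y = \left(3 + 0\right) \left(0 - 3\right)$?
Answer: $-16900$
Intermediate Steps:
$y = -9$ ($y = 3 \left(-3\right) = -9$)
$I{\left(W \right)} = 36$ ($I{\left(W \right)} = W - \frac{4}{W} \left(-9\right) = W \frac{36}{W} = 36$)
$-16864 - I{\left(175 \right)} = -16864 - 36 = -16900$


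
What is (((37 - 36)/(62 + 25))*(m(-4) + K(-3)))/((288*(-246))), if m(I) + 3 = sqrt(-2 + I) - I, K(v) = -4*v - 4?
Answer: -1/684864 - I*sqrt(6)/6163776 ≈ -1.4601e-6 - 3.974e-7*I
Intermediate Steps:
K(v) = -4 - 4*v
m(I) = -3 + sqrt(-2 + I) - I (m(I) = -3 + (sqrt(-2 + I) - I) = -3 + sqrt(-2 + I) - I)
(((37 - 36)/(62 + 25))*(m(-4) + K(-3)))/((288*(-246))) = (((37 - 36)/(62 + 25))*((-3 + sqrt(-2 - 4) - 1*(-4)) + (-4 - 4*(-3))))/((288*(-246))) = ((1/87)*((-3 + sqrt(-6) + 4) + (-4 + 12)))/(-70848) = ((1*(1/87))*((-3 + I*sqrt(6) + 4) + 8))*(-1/70848) = (((1 + I*sqrt(6)) + 8)/87)*(-1/70848) = ((9 + I*sqrt(6))/87)*(-1/70848) = (3/29 + I*sqrt(6)/87)*(-1/70848) = -1/684864 - I*sqrt(6)/6163776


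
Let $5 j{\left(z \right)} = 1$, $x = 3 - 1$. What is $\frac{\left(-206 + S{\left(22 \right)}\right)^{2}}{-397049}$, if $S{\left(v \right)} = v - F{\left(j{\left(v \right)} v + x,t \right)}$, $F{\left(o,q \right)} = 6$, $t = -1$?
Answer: $- \frac{36100}{397049} \approx -0.090921$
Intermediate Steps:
$x = 2$ ($x = 3 - 1 = 2$)
$j{\left(z \right)} = \frac{1}{5}$ ($j{\left(z \right)} = \frac{1}{5} \cdot 1 = \frac{1}{5}$)
$S{\left(v \right)} = -6 + v$ ($S{\left(v \right)} = v - 6 = -6 + v$)
$\frac{\left(-206 + S{\left(22 \right)}\right)^{2}}{-397049} = \frac{\left(-206 + \left(-6 + 22\right)\right)^{2}}{-397049} = \left(-206 + 16\right)^{2} \left(- \frac{1}{397049}\right) = \left(-190\right)^{2} \left(- \frac{1}{397049}\right) = 36100 \left(- \frac{1}{397049}\right) = - \frac{36100}{397049}$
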